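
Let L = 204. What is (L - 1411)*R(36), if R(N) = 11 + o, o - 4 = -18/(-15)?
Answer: -97767/5 ≈ -19553.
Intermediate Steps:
o = 26/5 (o = 4 - 18/(-15) = 4 - 18*(-1/15) = 4 + 6/5 = 26/5 ≈ 5.2000)
R(N) = 81/5 (R(N) = 11 + 26/5 = 81/5)
(L - 1411)*R(36) = (204 - 1411)*(81/5) = -1207*81/5 = -97767/5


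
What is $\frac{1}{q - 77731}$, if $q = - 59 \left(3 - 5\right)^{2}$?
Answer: $- \frac{1}{77967} \approx -1.2826 \cdot 10^{-5}$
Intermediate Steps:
$q = -236$ ($q = - 59 \left(-2\right)^{2} = \left(-59\right) 4 = -236$)
$\frac{1}{q - 77731} = \frac{1}{-236 - 77731} = \frac{1}{-77967} = - \frac{1}{77967}$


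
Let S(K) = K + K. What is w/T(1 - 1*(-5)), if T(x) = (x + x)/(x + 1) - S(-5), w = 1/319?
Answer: 7/26158 ≈ 0.00026760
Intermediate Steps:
S(K) = 2*K
w = 1/319 ≈ 0.0031348
T(x) = 10 + 2*x/(1 + x) (T(x) = (x + x)/(x + 1) - 2*(-5) = (2*x)/(1 + x) - 1*(-10) = 2*x/(1 + x) + 10 = 10 + 2*x/(1 + x))
w/T(1 - 1*(-5)) = 1/(319*((2*(5 + 6*(1 - 1*(-5)))/(1 + (1 - 1*(-5)))))) = 1/(319*((2*(5 + 6*(1 + 5))/(1 + (1 + 5))))) = 1/(319*((2*(5 + 6*6)/(1 + 6)))) = 1/(319*((2*(5 + 36)/7))) = 1/(319*((2*(⅐)*41))) = 1/(319*(82/7)) = (1/319)*(7/82) = 7/26158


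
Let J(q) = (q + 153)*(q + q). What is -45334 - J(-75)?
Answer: -33634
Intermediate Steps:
J(q) = 2*q*(153 + q) (J(q) = (153 + q)*(2*q) = 2*q*(153 + q))
-45334 - J(-75) = -45334 - 2*(-75)*(153 - 75) = -45334 - 2*(-75)*78 = -45334 - 1*(-11700) = -45334 + 11700 = -33634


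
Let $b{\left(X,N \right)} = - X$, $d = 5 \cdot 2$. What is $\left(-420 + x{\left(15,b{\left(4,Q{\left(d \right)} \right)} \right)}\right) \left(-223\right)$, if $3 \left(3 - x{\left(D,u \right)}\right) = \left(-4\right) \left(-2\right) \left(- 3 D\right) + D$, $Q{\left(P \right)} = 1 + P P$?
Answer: $67346$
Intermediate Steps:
$d = 10$
$Q{\left(P \right)} = 1 + P^{2}$
$x{\left(D,u \right)} = 3 + \frac{23 D}{3}$ ($x{\left(D,u \right)} = 3 - \frac{\left(-4\right) \left(-2\right) \left(- 3 D\right) + D}{3} = 3 - \frac{8 \left(- 3 D\right) + D}{3} = 3 - \frac{- 24 D + D}{3} = 3 - \frac{\left(-23\right) D}{3} = 3 + \frac{23 D}{3}$)
$\left(-420 + x{\left(15,b{\left(4,Q{\left(d \right)} \right)} \right)}\right) \left(-223\right) = \left(-420 + \left(3 + \frac{23}{3} \cdot 15\right)\right) \left(-223\right) = \left(-420 + \left(3 + 115\right)\right) \left(-223\right) = \left(-420 + 118\right) \left(-223\right) = \left(-302\right) \left(-223\right) = 67346$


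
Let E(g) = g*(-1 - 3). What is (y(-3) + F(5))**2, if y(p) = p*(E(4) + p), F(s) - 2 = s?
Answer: 4096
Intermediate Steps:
E(g) = -4*g (E(g) = g*(-4) = -4*g)
F(s) = 2 + s
y(p) = p*(-16 + p) (y(p) = p*(-4*4 + p) = p*(-16 + p))
(y(-3) + F(5))**2 = (-3*(-16 - 3) + (2 + 5))**2 = (-3*(-19) + 7)**2 = (57 + 7)**2 = 64**2 = 4096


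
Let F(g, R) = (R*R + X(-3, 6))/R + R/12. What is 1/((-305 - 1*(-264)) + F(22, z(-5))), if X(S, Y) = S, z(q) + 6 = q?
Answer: -132/6949 ≈ -0.018996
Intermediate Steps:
z(q) = -6 + q
F(g, R) = R/12 + (-3 + R²)/R (F(g, R) = (R*R - 3)/R + R/12 = (R² - 3)/R + R*(1/12) = (-3 + R²)/R + R/12 = R/12 + (-3 + R²)/R)
1/((-305 - 1*(-264)) + F(22, z(-5))) = 1/((-305 - 1*(-264)) + (-3/(-6 - 5) + 13*(-6 - 5)/12)) = 1/((-305 + 264) + (-3/(-11) + (13/12)*(-11))) = 1/(-41 + (-3*(-1/11) - 143/12)) = 1/(-41 + (3/11 - 143/12)) = 1/(-41 - 1537/132) = 1/(-6949/132) = -132/6949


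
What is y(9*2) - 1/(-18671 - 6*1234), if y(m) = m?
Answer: 469351/26075 ≈ 18.000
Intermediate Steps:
y(9*2) - 1/(-18671 - 6*1234) = 9*2 - 1/(-18671 - 6*1234) = 18 - 1/(-18671 - 7404) = 18 - 1/(-26075) = 18 - 1*(-1/26075) = 18 + 1/26075 = 469351/26075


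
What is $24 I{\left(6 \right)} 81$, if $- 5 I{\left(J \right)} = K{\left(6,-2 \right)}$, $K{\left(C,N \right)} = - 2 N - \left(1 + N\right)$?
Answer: $-1944$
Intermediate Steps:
$K{\left(C,N \right)} = -1 - 3 N$
$I{\left(J \right)} = -1$ ($I{\left(J \right)} = - \frac{-1 - -6}{5} = - \frac{-1 + 6}{5} = \left(- \frac{1}{5}\right) 5 = -1$)
$24 I{\left(6 \right)} 81 = 24 \left(-1\right) 81 = \left(-24\right) 81 = -1944$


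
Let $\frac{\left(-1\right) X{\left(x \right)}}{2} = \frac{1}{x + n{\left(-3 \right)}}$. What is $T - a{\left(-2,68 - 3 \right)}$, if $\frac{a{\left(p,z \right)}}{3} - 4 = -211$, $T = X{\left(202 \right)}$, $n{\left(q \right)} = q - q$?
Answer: $\frac{62720}{101} \approx 620.99$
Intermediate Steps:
$n{\left(q \right)} = 0$
$X{\left(x \right)} = - \frac{2}{x}$ ($X{\left(x \right)} = - \frac{2}{x + 0} = - \frac{2}{x}$)
$T = - \frac{1}{101}$ ($T = - \frac{2}{202} = \left(-2\right) \frac{1}{202} = - \frac{1}{101} \approx -0.009901$)
$a{\left(p,z \right)} = -621$ ($a{\left(p,z \right)} = 12 + 3 \left(-211\right) = 12 - 633 = -621$)
$T - a{\left(-2,68 - 3 \right)} = - \frac{1}{101} - -621 = - \frac{1}{101} + 621 = \frac{62720}{101}$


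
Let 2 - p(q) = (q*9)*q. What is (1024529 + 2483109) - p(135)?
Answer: 3671661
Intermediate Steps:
p(q) = 2 - 9*q² (p(q) = 2 - q*9*q = 2 - 9*q*q = 2 - 9*q²)
(1024529 + 2483109) - p(135) = (1024529 + 2483109) - (2 - 9*135²) = 3507638 - (2 - 9*18225) = 3507638 - (2 - 164025) = 3507638 - 1*(-164023) = 3507638 + 164023 = 3671661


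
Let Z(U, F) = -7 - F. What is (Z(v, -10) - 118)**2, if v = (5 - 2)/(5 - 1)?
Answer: 13225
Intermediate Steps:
v = 3/4 ≈ 0.75000
(Z(v, -10) - 118)**2 = ((-7 - 1*(-10)) - 118)**2 = ((-7 + 10) - 118)**2 = (3 - 118)**2 = (-115)**2 = 13225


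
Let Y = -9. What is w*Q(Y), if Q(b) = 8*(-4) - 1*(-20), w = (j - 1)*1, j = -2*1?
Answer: 36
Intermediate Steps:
j = -2
w = -3 (w = (-2 - 1)*1 = -3*1 = -3)
Q(b) = -12 (Q(b) = -32 + 20 = -12)
w*Q(Y) = -3*(-12) = 36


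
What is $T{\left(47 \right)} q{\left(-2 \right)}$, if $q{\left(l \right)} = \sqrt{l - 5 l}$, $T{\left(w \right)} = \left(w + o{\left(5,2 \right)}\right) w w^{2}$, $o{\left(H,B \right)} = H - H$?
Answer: $9759362 \sqrt{2} \approx 1.3802 \cdot 10^{7}$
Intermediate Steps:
$o{\left(H,B \right)} = 0$
$T{\left(w \right)} = w^{4}$ ($T{\left(w \right)} = \left(w + 0\right) w w^{2} = w w w^{2} = w^{2} w^{2} = w^{4}$)
$q{\left(l \right)} = 2 \sqrt{- l}$ ($q{\left(l \right)} = \sqrt{- 4 l} = 2 \sqrt{- l}$)
$T{\left(47 \right)} q{\left(-2 \right)} = 47^{4} \cdot 2 \sqrt{\left(-1\right) \left(-2\right)} = 4879681 \cdot 2 \sqrt{2} = 9759362 \sqrt{2}$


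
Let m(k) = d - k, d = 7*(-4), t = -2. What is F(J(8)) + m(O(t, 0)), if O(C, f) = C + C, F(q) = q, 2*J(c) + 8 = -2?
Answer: -29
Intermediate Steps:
J(c) = -5 (J(c) = -4 + (1/2)*(-2) = -4 - 1 = -5)
d = -28
O(C, f) = 2*C
m(k) = -28 - k
F(J(8)) + m(O(t, 0)) = -5 + (-28 - 2*(-2)) = -5 + (-28 - 1*(-4)) = -5 + (-28 + 4) = -5 - 24 = -29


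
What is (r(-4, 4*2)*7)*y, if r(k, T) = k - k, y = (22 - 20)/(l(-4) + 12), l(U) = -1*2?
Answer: 0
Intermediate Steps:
l(U) = -2
y = ⅕ (y = (22 - 20)/(-2 + 12) = 2/10 = 2*(⅒) = ⅕ ≈ 0.20000)
r(k, T) = 0
(r(-4, 4*2)*7)*y = (0*7)*(⅕) = 0*(⅕) = 0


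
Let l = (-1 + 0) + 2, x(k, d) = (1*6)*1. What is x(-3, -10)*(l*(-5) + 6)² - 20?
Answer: -14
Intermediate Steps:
x(k, d) = 6 (x(k, d) = 6*1 = 6)
l = 1 (l = -1 + 2 = 1)
x(-3, -10)*(l*(-5) + 6)² - 20 = 6*(1*(-5) + 6)² - 20 = 6*(-5 + 6)² - 20 = 6*1² - 20 = 6*1 - 20 = 6 - 20 = -14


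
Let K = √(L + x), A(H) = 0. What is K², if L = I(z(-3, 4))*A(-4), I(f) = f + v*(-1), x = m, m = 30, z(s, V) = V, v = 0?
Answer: 30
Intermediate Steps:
x = 30
I(f) = f (I(f) = f + 0*(-1) = f + 0 = f)
L = 0 (L = 4*0 = 0)
K = √30 (K = √(0 + 30) = √30 ≈ 5.4772)
K² = (√30)² = 30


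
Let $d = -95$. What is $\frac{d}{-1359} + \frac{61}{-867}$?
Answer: $- \frac{178}{392751} \approx -0.00045321$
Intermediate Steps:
$\frac{d}{-1359} + \frac{61}{-867} = - \frac{95}{-1359} + \frac{61}{-867} = \left(-95\right) \left(- \frac{1}{1359}\right) + 61 \left(- \frac{1}{867}\right) = \frac{95}{1359} - \frac{61}{867} = - \frac{178}{392751}$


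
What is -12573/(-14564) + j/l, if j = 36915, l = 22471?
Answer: 3241731/1293548 ≈ 2.5061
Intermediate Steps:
-12573/(-14564) + j/l = -12573/(-14564) + 36915/22471 = -12573*(-1/14564) + 36915*(1/22471) = 1143/1324 + 1605/977 = 3241731/1293548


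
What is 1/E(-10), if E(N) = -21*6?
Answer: -1/126 ≈ -0.0079365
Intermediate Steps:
E(N) = -126
1/E(-10) = 1/(-126) = -1/126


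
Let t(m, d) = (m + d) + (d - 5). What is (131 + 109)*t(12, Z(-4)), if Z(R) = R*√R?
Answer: 1680 - 3840*I ≈ 1680.0 - 3840.0*I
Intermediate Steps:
Z(R) = R^(3/2)
t(m, d) = -5 + m + 2*d (t(m, d) = (d + m) + (-5 + d) = -5 + m + 2*d)
(131 + 109)*t(12, Z(-4)) = (131 + 109)*(-5 + 12 + 2*(-4)^(3/2)) = 240*(-5 + 12 + 2*(-8*I)) = 240*(-5 + 12 - 16*I) = 240*(7 - 16*I) = 1680 - 3840*I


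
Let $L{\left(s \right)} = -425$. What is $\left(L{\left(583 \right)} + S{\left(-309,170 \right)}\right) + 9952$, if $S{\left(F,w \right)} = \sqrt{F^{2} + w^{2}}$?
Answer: $9527 + \sqrt{124381} \approx 9879.7$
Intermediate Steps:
$\left(L{\left(583 \right)} + S{\left(-309,170 \right)}\right) + 9952 = \left(-425 + \sqrt{\left(-309\right)^{2} + 170^{2}}\right) + 9952 = \left(-425 + \sqrt{95481 + 28900}\right) + 9952 = \left(-425 + \sqrt{124381}\right) + 9952 = 9527 + \sqrt{124381}$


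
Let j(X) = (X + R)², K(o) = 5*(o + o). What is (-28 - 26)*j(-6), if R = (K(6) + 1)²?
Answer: -745266150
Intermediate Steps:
K(o) = 10*o (K(o) = 5*(2*o) = 10*o)
R = 3721 (R = (10*6 + 1)² = (60 + 1)² = 61² = 3721)
j(X) = (3721 + X)² (j(X) = (X + 3721)² = (3721 + X)²)
(-28 - 26)*j(-6) = (-28 - 26)*(3721 - 6)² = -54*3715² = -54*13801225 = -745266150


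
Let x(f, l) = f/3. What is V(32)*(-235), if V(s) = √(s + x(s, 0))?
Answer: -1880*√6/3 ≈ -1535.0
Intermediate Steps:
x(f, l) = f/3 (x(f, l) = f*(⅓) = f/3)
V(s) = 2*√3*√s/3 (V(s) = √(s + s/3) = √(4*s/3) = 2*√3*√s/3)
V(32)*(-235) = (2*√3*√32/3)*(-235) = (2*√3*(4*√2)/3)*(-235) = (8*√6/3)*(-235) = -1880*√6/3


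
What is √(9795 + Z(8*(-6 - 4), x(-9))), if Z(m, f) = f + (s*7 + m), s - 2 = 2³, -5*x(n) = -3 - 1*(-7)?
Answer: √244605/5 ≈ 98.915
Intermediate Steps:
x(n) = -⅘ (x(n) = -(-3 - 1*(-7))/5 = -(-3 + 7)/5 = -⅕*4 = -⅘)
s = 10 (s = 2 + 2³ = 2 + 8 = 10)
Z(m, f) = 70 + f + m (Z(m, f) = f + (10*7 + m) = f + (70 + m) = 70 + f + m)
√(9795 + Z(8*(-6 - 4), x(-9))) = √(9795 + (70 - ⅘ + 8*(-6 - 4))) = √(9795 + (70 - ⅘ + 8*(-10))) = √(9795 + (70 - ⅘ - 80)) = √(9795 - 54/5) = √(48921/5) = √244605/5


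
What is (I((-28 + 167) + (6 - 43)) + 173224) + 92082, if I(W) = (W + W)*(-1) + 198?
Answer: 265300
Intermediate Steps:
I(W) = 198 - 2*W (I(W) = (2*W)*(-1) + 198 = -2*W + 198 = 198 - 2*W)
(I((-28 + 167) + (6 - 43)) + 173224) + 92082 = ((198 - 2*((-28 + 167) + (6 - 43))) + 173224) + 92082 = ((198 - 2*(139 - 37)) + 173224) + 92082 = ((198 - 2*102) + 173224) + 92082 = ((198 - 204) + 173224) + 92082 = (-6 + 173224) + 92082 = 173218 + 92082 = 265300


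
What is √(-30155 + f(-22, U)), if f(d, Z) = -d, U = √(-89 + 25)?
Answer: I*√30133 ≈ 173.59*I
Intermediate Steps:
U = 8*I (U = √(-64) = 8*I ≈ 8.0*I)
√(-30155 + f(-22, U)) = √(-30155 - 1*(-22)) = √(-30155 + 22) = √(-30133) = I*√30133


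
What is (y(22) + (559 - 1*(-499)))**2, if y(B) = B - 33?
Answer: 1096209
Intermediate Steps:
y(B) = -33 + B
(y(22) + (559 - 1*(-499)))**2 = ((-33 + 22) + (559 - 1*(-499)))**2 = (-11 + (559 + 499))**2 = (-11 + 1058)**2 = 1047**2 = 1096209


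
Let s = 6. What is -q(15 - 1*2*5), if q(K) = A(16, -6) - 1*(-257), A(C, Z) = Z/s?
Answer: -256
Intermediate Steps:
A(C, Z) = Z/6
q(K) = 256 (q(K) = (1/6)*(-6) - 1*(-257) = -1 + 257 = 256)
-q(15 - 1*2*5) = -1*256 = -256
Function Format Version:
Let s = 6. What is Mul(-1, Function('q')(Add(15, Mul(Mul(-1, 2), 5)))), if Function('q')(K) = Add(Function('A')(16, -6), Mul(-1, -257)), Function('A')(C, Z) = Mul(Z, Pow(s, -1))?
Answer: -256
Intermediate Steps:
Function('A')(C, Z) = Mul(Rational(1, 6), Z) (Function('A')(C, Z) = Mul(Z, Pow(6, -1)) = Mul(Z, Rational(1, 6)) = Mul(Rational(1, 6), Z))
Function('q')(K) = 256 (Function('q')(K) = Add(Mul(Rational(1, 6), -6), Mul(-1, -257)) = Add(-1, 257) = 256)
Mul(-1, Function('q')(Add(15, Mul(Mul(-1, 2), 5)))) = Mul(-1, 256) = -256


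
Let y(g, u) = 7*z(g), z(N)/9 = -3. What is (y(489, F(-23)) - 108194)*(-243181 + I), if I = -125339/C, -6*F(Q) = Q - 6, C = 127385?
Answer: 3357460071872192/127385 ≈ 2.6357e+10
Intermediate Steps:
F(Q) = 1 - Q/6 (F(Q) = -(Q - 6)/6 = -(-6 + Q)/6 = 1 - Q/6)
z(N) = -27 (z(N) = 9*(-3) = -27)
y(g, u) = -189 (y(g, u) = 7*(-27) = -189)
I = -125339/127385 ≈ -0.98394
(y(489, F(-23)) - 108194)*(-243181 + I) = (-189 - 108194)*(-243181 - 125339/127385) = -108383*(-30977737024/127385) = 3357460071872192/127385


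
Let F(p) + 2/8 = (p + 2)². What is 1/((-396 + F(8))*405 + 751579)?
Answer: 4/2526391 ≈ 1.5833e-6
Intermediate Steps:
F(p) = -¼ + (2 + p)² (F(p) = -¼ + (p + 2)² = -¼ + (2 + p)²)
1/((-396 + F(8))*405 + 751579) = 1/((-396 + (-¼ + (2 + 8)²))*405 + 751579) = 1/((-396 + (-¼ + 10²))*405 + 751579) = 1/((-396 + (-¼ + 100))*405 + 751579) = 1/((-396 + 399/4)*405 + 751579) = 1/(-1185/4*405 + 751579) = 1/(-479925/4 + 751579) = 1/(2526391/4) = 4/2526391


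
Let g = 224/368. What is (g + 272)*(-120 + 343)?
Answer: 1398210/23 ≈ 60792.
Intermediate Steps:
g = 14/23 (g = 224*(1/368) = 14/23 ≈ 0.60870)
(g + 272)*(-120 + 343) = (14/23 + 272)*(-120 + 343) = (6270/23)*223 = 1398210/23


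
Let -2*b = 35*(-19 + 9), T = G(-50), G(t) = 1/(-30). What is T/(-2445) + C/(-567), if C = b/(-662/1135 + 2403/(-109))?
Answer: 25232127317/1848131514450 ≈ 0.013653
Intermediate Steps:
G(t) = -1/30
T = -1/30 ≈ -0.033333
b = 175 (b = -35*(-19 + 9)/2 = -35*(-10)/2 = -1/2*(-350) = 175)
C = -21650125/2799563 (C = 175/(-662/1135 + 2403/(-109)) = 175/(-662*1/1135 + 2403*(-1/109)) = 175/(-662/1135 - 2403/109) = 175/(-2799563/123715) = 175*(-123715/2799563) = -21650125/2799563 ≈ -7.7334)
T/(-2445) + C/(-567) = -1/30/(-2445) - 21650125/2799563/(-567) = -1/30*(-1/2445) - 21650125/2799563*(-1/567) = 1/73350 + 3092875/226764603 = 25232127317/1848131514450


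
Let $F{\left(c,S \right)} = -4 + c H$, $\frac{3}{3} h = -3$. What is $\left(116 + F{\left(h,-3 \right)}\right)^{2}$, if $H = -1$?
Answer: $13225$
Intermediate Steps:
$h = -3$
$F{\left(c,S \right)} = -4 - c$ ($F{\left(c,S \right)} = -4 + c \left(-1\right) = -4 - c$)
$\left(116 + F{\left(h,-3 \right)}\right)^{2} = \left(116 - 1\right)^{2} = 115^{2} = 13225$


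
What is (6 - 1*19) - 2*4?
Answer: -21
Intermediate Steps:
(6 - 1*19) - 2*4 = (6 - 19) - 8 = -13 - 8 = -21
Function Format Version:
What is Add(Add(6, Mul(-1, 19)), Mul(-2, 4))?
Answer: -21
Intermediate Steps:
Add(Add(6, Mul(-1, 19)), Mul(-2, 4)) = Add(Add(6, -19), -8) = Add(-13, -8) = -21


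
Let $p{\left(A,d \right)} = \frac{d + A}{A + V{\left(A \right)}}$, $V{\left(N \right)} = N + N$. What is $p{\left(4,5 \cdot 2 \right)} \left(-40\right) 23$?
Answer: $- \frac{3220}{3} \approx -1073.3$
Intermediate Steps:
$V{\left(N \right)} = 2 N$
$p{\left(A,d \right)} = \frac{A + d}{3 A}$ ($p{\left(A,d \right)} = \frac{d + A}{A + 2 A} = \frac{A + d}{3 A}$)
$p{\left(4,5 \cdot 2 \right)} \left(-40\right) 23 = \frac{4 + 5 \cdot 2}{3 \cdot 4} \left(-40\right) 23 = \frac{1}{3} \cdot \frac{1}{4} \left(4 + 10\right) \left(-40\right) 23 = \frac{1}{3} \cdot \frac{1}{4} \cdot 14 \left(-40\right) 23 = \frac{7}{6} \left(-40\right) 23 = \left(- \frac{140}{3}\right) 23 = - \frac{3220}{3}$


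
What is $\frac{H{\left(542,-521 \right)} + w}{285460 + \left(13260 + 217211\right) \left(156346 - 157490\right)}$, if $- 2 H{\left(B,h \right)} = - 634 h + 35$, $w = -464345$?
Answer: $\frac{1259039}{526746728} \approx 0.0023902$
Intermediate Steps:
$H{\left(B,h \right)} = - \frac{35}{2} + 317 h$ ($H{\left(B,h \right)} = - \frac{- 634 h + 35}{2} = - \frac{35 - 634 h}{2} = - \frac{35}{2} + 317 h$)
$\frac{H{\left(542,-521 \right)} + w}{285460 + \left(13260 + 217211\right) \left(156346 - 157490\right)} = \frac{\left(- \frac{35}{2} + 317 \left(-521\right)\right) - 464345}{285460 + \left(13260 + 217211\right) \left(156346 - 157490\right)} = \frac{\left(- \frac{35}{2} - 165157\right) - 464345}{285460 + 230471 \left(-1144\right)} = \frac{- \frac{330349}{2} - 464345}{285460 - 263658824} = - \frac{1259039}{2 \left(-263373364\right)} = \left(- \frac{1259039}{2}\right) \left(- \frac{1}{263373364}\right) = \frac{1259039}{526746728}$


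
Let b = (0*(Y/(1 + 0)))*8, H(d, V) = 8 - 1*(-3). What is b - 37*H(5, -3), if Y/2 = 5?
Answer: -407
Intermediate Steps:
Y = 10 (Y = 2*5 = 10)
H(d, V) = 11 (H(d, V) = 8 + 3 = 11)
b = 0 (b = (0*(10/(1 + 0)))*8 = (0*(10/1))*8 = (0*(10*1))*8 = (0*10)*8 = 0*8 = 0)
b - 37*H(5, -3) = 0 - 37*11 = 0 - 407 = -407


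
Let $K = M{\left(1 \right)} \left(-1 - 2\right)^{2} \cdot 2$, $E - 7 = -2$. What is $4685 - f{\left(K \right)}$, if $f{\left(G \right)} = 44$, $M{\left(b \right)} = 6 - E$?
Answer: $4641$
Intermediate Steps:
$E = 5$ ($E = 7 - 2 = 5$)
$M{\left(b \right)} = 1$ ($M{\left(b \right)} = 6 - 5 = 1$)
$K = 18$ ($K = 1 \left(-1 - 2\right)^{2} \cdot 2 = 1 \left(-3\right)^{2} \cdot 2 = 1 \cdot 9 \cdot 2 = 9 \cdot 2 = 18$)
$4685 - f{\left(K \right)} = 4685 - 44 = 4641$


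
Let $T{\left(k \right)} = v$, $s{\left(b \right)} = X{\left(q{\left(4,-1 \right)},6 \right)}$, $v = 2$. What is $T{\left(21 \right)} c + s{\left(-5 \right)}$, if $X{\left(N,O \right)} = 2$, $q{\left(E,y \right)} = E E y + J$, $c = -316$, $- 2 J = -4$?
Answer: $-630$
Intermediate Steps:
$J = 2$ ($J = \left(- \frac{1}{2}\right) \left(-4\right) = 2$)
$q{\left(E,y \right)} = 2 + y E^{2}$ ($q{\left(E,y \right)} = E E y + 2 = E^{2} y + 2 = y E^{2} + 2 = 2 + y E^{2}$)
$s{\left(b \right)} = 2$
$T{\left(k \right)} = 2$
$T{\left(21 \right)} c + s{\left(-5 \right)} = 2 \left(-316\right) + 2 = -632 + 2 = -630$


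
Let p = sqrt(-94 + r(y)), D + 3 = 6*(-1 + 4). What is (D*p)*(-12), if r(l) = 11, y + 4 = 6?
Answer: -180*I*sqrt(83) ≈ -1639.9*I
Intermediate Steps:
y = 2 (y = -4 + 6 = 2)
D = 15 (D = -3 + 6*(-1 + 4) = -3 + 6*3 = -3 + 18 = 15)
p = I*sqrt(83) (p = sqrt(-94 + 11) = sqrt(-83) = I*sqrt(83) ≈ 9.1104*I)
(D*p)*(-12) = (15*(I*sqrt(83)))*(-12) = (15*I*sqrt(83))*(-12) = -180*I*sqrt(83)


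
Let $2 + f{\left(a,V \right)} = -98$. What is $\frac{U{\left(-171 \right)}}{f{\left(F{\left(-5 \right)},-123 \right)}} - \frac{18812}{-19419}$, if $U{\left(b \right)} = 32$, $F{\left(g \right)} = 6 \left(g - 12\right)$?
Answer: $\frac{314948}{485475} \approx 0.64874$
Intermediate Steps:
$F{\left(g \right)} = -72 + 6 g$ ($F{\left(g \right)} = 6 \left(-12 + g\right) = -72 + 6 g$)
$f{\left(a,V \right)} = -100$ ($f{\left(a,V \right)} = -2 - 98 = -100$)
$\frac{U{\left(-171 \right)}}{f{\left(F{\left(-5 \right)},-123 \right)}} - \frac{18812}{-19419} = \frac{32}{-100} - \frac{18812}{-19419} = 32 \left(- \frac{1}{100}\right) - - \frac{18812}{19419} = - \frac{8}{25} + \frac{18812}{19419} = \frac{314948}{485475}$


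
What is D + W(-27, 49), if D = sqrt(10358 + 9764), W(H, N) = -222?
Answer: -222 + sqrt(20122) ≈ -80.148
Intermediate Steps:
D = sqrt(20122) ≈ 141.85
D + W(-27, 49) = sqrt(20122) - 222 = -222 + sqrt(20122)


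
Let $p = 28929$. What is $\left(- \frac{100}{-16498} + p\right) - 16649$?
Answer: $\frac{101297770}{8249} \approx 12280.0$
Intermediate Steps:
$\left(- \frac{100}{-16498} + p\right) - 16649 = \left(- \frac{100}{-16498} + 28929\right) - 16649 = \left(\left(-100\right) \left(- \frac{1}{16498}\right) + 28929\right) - 16649 = \left(\frac{50}{8249} + 28929\right) - 16649 = \frac{238635371}{8249} - 16649 = \frac{101297770}{8249}$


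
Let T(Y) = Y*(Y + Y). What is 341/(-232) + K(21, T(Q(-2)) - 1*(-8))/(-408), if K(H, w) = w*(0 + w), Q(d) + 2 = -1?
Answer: -36995/11832 ≈ -3.1267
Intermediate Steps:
Q(d) = -3 (Q(d) = -2 - 1 = -3)
T(Y) = 2*Y**2 (T(Y) = Y*(2*Y) = 2*Y**2)
K(H, w) = w**2 (K(H, w) = w*w = w**2)
341/(-232) + K(21, T(Q(-2)) - 1*(-8))/(-408) = 341/(-232) + (2*(-3)**2 - 1*(-8))**2/(-408) = 341*(-1/232) + (2*9 + 8)**2*(-1/408) = -341/232 + (18 + 8)**2*(-1/408) = -341/232 + 26**2*(-1/408) = -341/232 + 676*(-1/408) = -341/232 - 169/102 = -36995/11832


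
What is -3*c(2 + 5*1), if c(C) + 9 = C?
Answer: 6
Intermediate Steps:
c(C) = -9 + C
-3*c(2 + 5*1) = -3*(-9 + (2 + 5*1)) = -3*(-9 + (2 + 5)) = -3*(-9 + 7) = -3*(-2) = 6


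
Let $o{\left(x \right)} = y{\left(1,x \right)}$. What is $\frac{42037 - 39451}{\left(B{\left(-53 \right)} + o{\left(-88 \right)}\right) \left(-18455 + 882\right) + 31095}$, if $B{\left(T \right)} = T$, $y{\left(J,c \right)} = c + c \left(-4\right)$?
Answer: $- \frac{1293}{1838404} \approx -0.00070333$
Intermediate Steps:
$y{\left(J,c \right)} = - 3 c$ ($y{\left(J,c \right)} = c - 4 c = - 3 c$)
$o{\left(x \right)} = - 3 x$
$\frac{42037 - 39451}{\left(B{\left(-53 \right)} + o{\left(-88 \right)}\right) \left(-18455 + 882\right) + 31095} = \frac{42037 - 39451}{\left(-53 - -264\right) \left(-18455 + 882\right) + 31095} = \frac{2586}{\left(-53 + 264\right) \left(-17573\right) + 31095} = \frac{2586}{211 \left(-17573\right) + 31095} = \frac{2586}{-3707903 + 31095} = \frac{2586}{-3676808} = 2586 \left(- \frac{1}{3676808}\right) = - \frac{1293}{1838404}$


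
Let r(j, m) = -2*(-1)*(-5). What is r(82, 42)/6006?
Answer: -5/3003 ≈ -0.0016650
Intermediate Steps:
r(j, m) = -10 (r(j, m) = 2*(-5) = -10)
r(82, 42)/6006 = -10/6006 = -10*1/6006 = -5/3003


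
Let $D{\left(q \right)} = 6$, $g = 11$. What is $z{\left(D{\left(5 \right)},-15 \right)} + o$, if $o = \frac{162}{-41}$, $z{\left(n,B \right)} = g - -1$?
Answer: $\frac{330}{41} \approx 8.0488$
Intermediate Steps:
$z{\left(n,B \right)} = 12$ ($z{\left(n,B \right)} = 11 - -1 = 11 + 1 = 12$)
$o = - \frac{162}{41}$ ($o = 162 \left(- \frac{1}{41}\right) = - \frac{162}{41} \approx -3.9512$)
$z{\left(D{\left(5 \right)},-15 \right)} + o = 12 - \frac{162}{41} = \frac{330}{41}$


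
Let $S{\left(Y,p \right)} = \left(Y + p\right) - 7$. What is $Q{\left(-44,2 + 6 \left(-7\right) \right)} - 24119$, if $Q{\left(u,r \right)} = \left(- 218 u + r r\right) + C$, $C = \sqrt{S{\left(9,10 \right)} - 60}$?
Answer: $-12927 + 4 i \sqrt{3} \approx -12927.0 + 6.9282 i$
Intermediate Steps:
$S{\left(Y,p \right)} = -7 + Y + p$
$C = 4 i \sqrt{3}$ ($C = \sqrt{\left(-7 + 9 + 10\right) - 60} = \sqrt{12 - 60} = \sqrt{-48} = 4 i \sqrt{3} \approx 6.9282 i$)
$Q{\left(u,r \right)} = r^{2} - 218 u + 4 i \sqrt{3}$ ($Q{\left(u,r \right)} = \left(- 218 u + r r\right) + 4 i \sqrt{3} = \left(- 218 u + r^{2}\right) + 4 i \sqrt{3} = \left(r^{2} - 218 u\right) + 4 i \sqrt{3} = r^{2} - 218 u + 4 i \sqrt{3}$)
$Q{\left(-44,2 + 6 \left(-7\right) \right)} - 24119 = \left(\left(2 + 6 \left(-7\right)\right)^{2} - -9592 + 4 i \sqrt{3}\right) - 24119 = \left(\left(2 - 42\right)^{2} + 9592 + 4 i \sqrt{3}\right) - 24119 = \left(\left(-40\right)^{2} + 9592 + 4 i \sqrt{3}\right) - 24119 = \left(1600 + 9592 + 4 i \sqrt{3}\right) - 24119 = \left(11192 + 4 i \sqrt{3}\right) - 24119 = -12927 + 4 i \sqrt{3}$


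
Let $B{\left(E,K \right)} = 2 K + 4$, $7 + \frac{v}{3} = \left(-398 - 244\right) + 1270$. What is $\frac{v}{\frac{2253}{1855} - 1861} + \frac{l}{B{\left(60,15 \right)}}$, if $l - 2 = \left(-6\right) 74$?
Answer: $- \frac{48304591}{3449902} \approx -14.002$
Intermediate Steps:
$v = 1863$ ($v = -21 + 3 \left(\left(-398 - 244\right) + 1270\right) = -21 + 3 \left(-642 + 1270\right) = -21 + 3 \cdot 628 = -21 + 1884 = 1863$)
$B{\left(E,K \right)} = 4 + 2 K$
$l = -442$ ($l = 2 - 444 = -442$)
$\frac{v}{\frac{2253}{1855} - 1861} + \frac{l}{B{\left(60,15 \right)}} = \frac{1863}{\frac{2253}{1855} - 1861} - \frac{442}{4 + 2 \cdot 15} = \frac{1863}{2253 \cdot \frac{1}{1855} - 1861} - \frac{442}{4 + 30} = \frac{1863}{\frac{2253}{1855} - 1861} - \frac{442}{34} = \frac{1863}{- \frac{3449902}{1855}} - 13 = 1863 \left(- \frac{1855}{3449902}\right) - 13 = - \frac{3455865}{3449902} - 13 = - \frac{48304591}{3449902}$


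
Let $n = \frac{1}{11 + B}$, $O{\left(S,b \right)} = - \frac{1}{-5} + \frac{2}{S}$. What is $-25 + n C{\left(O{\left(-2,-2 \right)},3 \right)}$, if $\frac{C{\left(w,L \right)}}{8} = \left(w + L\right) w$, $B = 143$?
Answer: $- \frac{4391}{175} \approx -25.091$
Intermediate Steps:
$O{\left(S,b \right)} = \frac{1}{5} + \frac{2}{S}$ ($O{\left(S,b \right)} = \left(-1\right) \left(- \frac{1}{5}\right) + \frac{2}{S} = \frac{1}{5} + \frac{2}{S}$)
$C{\left(w,L \right)} = 8 w \left(L + w\right)$ ($C{\left(w,L \right)} = 8 \left(w + L\right) w = 8 \left(L + w\right) w = 8 w \left(L + w\right)$)
$n = \frac{1}{154}$ ($n = \frac{1}{11 + 143} = \frac{1}{154} \approx 0.0064935$)
$-25 + n C{\left(O{\left(-2,-2 \right)},3 \right)} = -25 + \frac{8 \frac{10 - 2}{5 \left(-2\right)} \left(3 + \frac{10 - 2}{5 \left(-2\right)}\right)}{154} = -25 + \frac{8 \cdot \frac{1}{5} \left(- \frac{1}{2}\right) 8 \left(3 + \frac{1}{5} \left(- \frac{1}{2}\right) 8\right)}{154} = -25 + \frac{8 \left(- \frac{4}{5}\right) \left(3 - \frac{4}{5}\right)}{154} = -25 + \frac{8 \left(- \frac{4}{5}\right) \frac{11}{5}}{154} = -25 + \frac{1}{154} \left(- \frac{352}{25}\right) = -25 - \frac{16}{175} = - \frac{4391}{175}$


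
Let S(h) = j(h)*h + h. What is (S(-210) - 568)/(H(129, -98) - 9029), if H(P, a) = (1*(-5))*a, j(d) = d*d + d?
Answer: 9217678/8539 ≈ 1079.5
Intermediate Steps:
j(d) = d + d² (j(d) = d² + d = d + d²)
H(P, a) = -5*a
S(h) = h + h²*(1 + h) (S(h) = (h*(1 + h))*h + h = h²*(1 + h) + h = h + h²*(1 + h))
(S(-210) - 568)/(H(129, -98) - 9029) = (-210*(1 - 210*(1 - 210)) - 568)/(-5*(-98) - 9029) = (-210*(1 - 210*(-209)) - 568)/(490 - 9029) = (-210*(1 + 43890) - 568)/(-8539) = (-210*43891 - 568)*(-1/8539) = (-9217110 - 568)*(-1/8539) = -9217678*(-1/8539) = 9217678/8539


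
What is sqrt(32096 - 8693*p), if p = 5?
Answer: I*sqrt(11369) ≈ 106.63*I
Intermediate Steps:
sqrt(32096 - 8693*p) = sqrt(32096 - 8693*5) = sqrt(32096 - 43465) = sqrt(-11369) = I*sqrt(11369)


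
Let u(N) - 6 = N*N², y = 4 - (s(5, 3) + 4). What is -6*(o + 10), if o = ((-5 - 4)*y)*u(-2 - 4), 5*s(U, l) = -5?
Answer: -11400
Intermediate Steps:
s(U, l) = -1 (s(U, l) = (⅕)*(-5) = -1)
y = 1 (y = 4 - (-1 + 4) = 4 - 1*3 = 4 - 3 = 1)
u(N) = 6 + N³ (u(N) = 6 + N*N² = 6 + N³)
o = 1890 (o = ((-5 - 4)*1)*(6 + (-2 - 4)³) = (-9*1)*(6 + (-6)³) = -9*(6 - 216) = -9*(-210) = 1890)
-6*(o + 10) = -6*(1890 + 10) = -6*1900 = -11400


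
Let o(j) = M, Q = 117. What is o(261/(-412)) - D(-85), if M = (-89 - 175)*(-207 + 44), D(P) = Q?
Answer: 42915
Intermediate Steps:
D(P) = 117
M = 43032 (M = -264*(-163) = 43032)
o(j) = 43032
o(261/(-412)) - D(-85) = 43032 - 1*117 = 43032 - 117 = 42915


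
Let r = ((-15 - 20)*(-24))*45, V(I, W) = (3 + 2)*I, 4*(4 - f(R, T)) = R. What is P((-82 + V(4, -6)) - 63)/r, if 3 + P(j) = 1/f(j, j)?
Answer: -419/5329800 ≈ -7.8615e-5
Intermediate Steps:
f(R, T) = 4 - R/4
V(I, W) = 5*I
r = 37800 (r = -35*(-24)*45 = 840*45 = 37800)
P(j) = -3 + 1/(4 - j/4)
P((-82 + V(4, -6)) - 63)/r = ((44 - 3*((-82 + 5*4) - 63))/(-16 + ((-82 + 5*4) - 63)))/37800 = ((44 - 3*((-82 + 20) - 63))/(-16 + ((-82 + 20) - 63)))*(1/37800) = ((44 - 3*(-62 - 63))/(-16 + (-62 - 63)))*(1/37800) = ((44 - 3*(-125))/(-16 - 125))*(1/37800) = ((44 + 375)/(-141))*(1/37800) = -1/141*419*(1/37800) = -419/141*1/37800 = -419/5329800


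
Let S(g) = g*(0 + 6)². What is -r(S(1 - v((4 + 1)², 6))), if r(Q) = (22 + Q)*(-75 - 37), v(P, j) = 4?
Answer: -9632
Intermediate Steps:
S(g) = 36*g (S(g) = g*6² = g*36 = 36*g)
r(Q) = -2464 - 112*Q (r(Q) = (22 + Q)*(-112) = -2464 - 112*Q)
-r(S(1 - v((4 + 1)², 6))) = -(-2464 - 4032*(1 - 1*4)) = -(-2464 - 4032*(1 - 4)) = -(-2464 - 4032*(-3)) = -(-2464 - 112*(-108)) = -(-2464 + 12096) = -1*9632 = -9632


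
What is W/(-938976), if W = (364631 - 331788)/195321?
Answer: -32843/183401731296 ≈ -1.7908e-7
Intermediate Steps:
W = 32843/195321 (W = 32843*(1/195321) = 32843/195321 ≈ 0.16815)
W/(-938976) = (32843/195321)/(-938976) = (32843/195321)*(-1/938976) = -32843/183401731296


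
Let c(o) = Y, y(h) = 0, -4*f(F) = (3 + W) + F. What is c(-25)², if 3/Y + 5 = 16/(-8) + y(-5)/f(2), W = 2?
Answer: 9/49 ≈ 0.18367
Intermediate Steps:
f(F) = -5/4 - F/4 (f(F) = -((3 + 2) + F)/4 = -(5 + F)/4 = -5/4 - F/4)
Y = -3/7 (Y = 3/(-5 + (16/(-8) + 0/(-5/4 - ¼*2))) = 3/(-5 + (16*(-⅛) + 0/(-5/4 - ½))) = 3/(-5 + (-2 + 0/(-7/4))) = 3/(-5 + (-2 + 0*(-4/7))) = 3/(-5 + (-2 + 0)) = 3/(-5 - 2) = 3/(-7) = 3*(-⅐) = -3/7 ≈ -0.42857)
c(o) = -3/7
c(-25)² = (-3/7)² = 9/49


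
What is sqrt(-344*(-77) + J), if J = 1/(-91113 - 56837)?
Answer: sqrt(23192047826882)/29590 ≈ 162.75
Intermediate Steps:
J = -1/147950 (J = 1/(-147950) = -1/147950 ≈ -6.7590e-6)
sqrt(-344*(-77) + J) = sqrt(-344*(-77) - 1/147950) = sqrt(26488 - 1/147950) = sqrt(3918899599/147950) = sqrt(23192047826882)/29590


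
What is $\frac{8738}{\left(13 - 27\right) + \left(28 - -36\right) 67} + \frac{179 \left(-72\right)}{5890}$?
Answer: $- \frac{904123}{6293465} \approx -0.14366$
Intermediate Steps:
$\frac{8738}{\left(13 - 27\right) + \left(28 - -36\right) 67} + \frac{179 \left(-72\right)}{5890} = \frac{8738}{-14 + \left(28 + 36\right) 67} - \frac{6444}{2945} = \frac{8738}{-14 + 64 \cdot 67} - \frac{6444}{2945} = \frac{8738}{-14 + 4288} - \frac{6444}{2945} = \frac{8738}{4274} - \frac{6444}{2945} = 8738 \cdot \frac{1}{4274} - \frac{6444}{2945} = \frac{4369}{2137} - \frac{6444}{2945} = - \frac{904123}{6293465}$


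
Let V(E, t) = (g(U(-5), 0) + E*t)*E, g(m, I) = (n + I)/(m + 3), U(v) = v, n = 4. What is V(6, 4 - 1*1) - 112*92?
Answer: -10208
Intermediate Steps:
g(m, I) = (4 + I)/(3 + m) (g(m, I) = (4 + I)/(m + 3) = (4 + I)/(3 + m))
V(E, t) = E*(-2 + E*t) (V(E, t) = ((4 + 0)/(3 - 5) + E*t)*E = (4/(-2) + E*t)*E = (-½*4 + E*t)*E = (-2 + E*t)*E = E*(-2 + E*t))
V(6, 4 - 1*1) - 112*92 = 6*(-2 + 6*(4 - 1*1)) - 112*92 = 6*(-2 + 6*(4 - 1)) - 10304 = 6*(-2 + 6*3) - 10304 = 6*(-2 + 18) - 10304 = 6*16 - 10304 = 96 - 10304 = -10208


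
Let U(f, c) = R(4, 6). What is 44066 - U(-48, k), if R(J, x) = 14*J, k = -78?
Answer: 44010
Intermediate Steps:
U(f, c) = 56 (U(f, c) = 14*4 = 56)
44066 - U(-48, k) = 44066 - 1*56 = 44066 - 56 = 44010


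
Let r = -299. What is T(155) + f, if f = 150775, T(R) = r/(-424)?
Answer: 63928899/424 ≈ 1.5078e+5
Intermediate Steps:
T(R) = 299/424 (T(R) = -299/(-424) = -299*(-1/424) = 299/424)
T(155) + f = 299/424 + 150775 = 63928899/424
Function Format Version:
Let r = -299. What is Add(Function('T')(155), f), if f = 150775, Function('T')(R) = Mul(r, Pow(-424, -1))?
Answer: Rational(63928899, 424) ≈ 1.5078e+5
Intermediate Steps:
Function('T')(R) = Rational(299, 424) (Function('T')(R) = Mul(-299, Pow(-424, -1)) = Mul(-299, Rational(-1, 424)) = Rational(299, 424))
Add(Function('T')(155), f) = Add(Rational(299, 424), 150775) = Rational(63928899, 424)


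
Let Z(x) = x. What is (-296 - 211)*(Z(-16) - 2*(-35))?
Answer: -27378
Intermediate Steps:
(-296 - 211)*(Z(-16) - 2*(-35)) = (-296 - 211)*(-16 - 2*(-35)) = -507*(-16 + 70) = -507*54 = -27378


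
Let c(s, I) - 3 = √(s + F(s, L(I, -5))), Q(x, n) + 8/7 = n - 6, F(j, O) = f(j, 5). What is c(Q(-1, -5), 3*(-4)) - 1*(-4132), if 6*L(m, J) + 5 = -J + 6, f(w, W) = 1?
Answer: 4135 + I*√546/7 ≈ 4135.0 + 3.3381*I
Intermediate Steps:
L(m, J) = ⅙ - J/6 (L(m, J) = -⅚ + (-J + 6)/6 = -⅚ + (6 - J)/6 = -⅚ + (1 - J/6) = ⅙ - J/6)
F(j, O) = 1
Q(x, n) = -50/7 + n (Q(x, n) = -8/7 + (n - 6) = -8/7 + (-6 + n) = -50/7 + n)
c(s, I) = 3 + √(1 + s) (c(s, I) = 3 + √(s + 1) = 3 + √(1 + s))
c(Q(-1, -5), 3*(-4)) - 1*(-4132) = (3 + √(1 + (-50/7 - 5))) - 1*(-4132) = (3 + √(1 - 85/7)) + 4132 = (3 + √(-78/7)) + 4132 = (3 + I*√546/7) + 4132 = 4135 + I*√546/7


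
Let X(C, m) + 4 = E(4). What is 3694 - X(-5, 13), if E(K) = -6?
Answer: 3704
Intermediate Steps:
X(C, m) = -10 (X(C, m) = -4 - 6 = -10)
3694 - X(-5, 13) = 3694 - 1*(-10) = 3694 + 10 = 3704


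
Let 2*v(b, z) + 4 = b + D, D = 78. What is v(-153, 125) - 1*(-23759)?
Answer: 47439/2 ≈ 23720.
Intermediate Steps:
v(b, z) = 37 + b/2 (v(b, z) = -2 + (b + 78)/2 = -2 + (78 + b)/2 = -2 + (39 + b/2) = 37 + b/2)
v(-153, 125) - 1*(-23759) = (37 + (½)*(-153)) - 1*(-23759) = (37 - 153/2) + 23759 = -79/2 + 23759 = 47439/2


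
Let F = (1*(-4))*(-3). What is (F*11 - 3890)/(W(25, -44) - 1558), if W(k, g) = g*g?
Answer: -1879/189 ≈ -9.9418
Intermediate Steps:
F = 12 (F = -4*(-3) = 12)
W(k, g) = g**2
(F*11 - 3890)/(W(25, -44) - 1558) = (12*11 - 3890)/((-44)**2 - 1558) = (132 - 3890)/(1936 - 1558) = -3758/378 = -3758*1/378 = -1879/189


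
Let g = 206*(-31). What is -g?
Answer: 6386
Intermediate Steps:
g = -6386
-g = -1*(-6386) = 6386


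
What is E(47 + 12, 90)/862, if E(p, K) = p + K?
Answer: 149/862 ≈ 0.17285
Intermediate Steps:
E(p, K) = K + p
E(47 + 12, 90)/862 = (90 + (47 + 12))/862 = (90 + 59)*(1/862) = 149*(1/862) = 149/862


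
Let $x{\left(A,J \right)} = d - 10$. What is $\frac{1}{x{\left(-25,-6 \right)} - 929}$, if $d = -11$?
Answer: $- \frac{1}{950} \approx -0.0010526$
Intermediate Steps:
$x{\left(A,J \right)} = -21$ ($x{\left(A,J \right)} = -11 - 10 = -21$)
$\frac{1}{x{\left(-25,-6 \right)} - 929} = \frac{1}{-21 - 929} = \frac{1}{-950} = - \frac{1}{950}$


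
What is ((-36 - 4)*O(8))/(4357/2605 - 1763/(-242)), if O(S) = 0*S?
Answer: 0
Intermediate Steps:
O(S) = 0
((-36 - 4)*O(8))/(4357/2605 - 1763/(-242)) = ((-36 - 4)*0)/(4357/2605 - 1763/(-242)) = (-40*0)/(4357*(1/2605) - 1763*(-1/242)) = 0/(4357/2605 + 1763/242) = 0/(5647009/630410) = 0*(630410/5647009) = 0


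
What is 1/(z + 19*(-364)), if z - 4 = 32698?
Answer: 1/25786 ≈ 3.8781e-5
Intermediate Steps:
z = 32702 (z = 4 + 32698 = 32702)
1/(z + 19*(-364)) = 1/(32702 + 19*(-364)) = 1/(32702 - 6916) = 1/25786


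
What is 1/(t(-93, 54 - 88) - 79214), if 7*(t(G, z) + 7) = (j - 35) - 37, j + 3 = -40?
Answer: -7/554662 ≈ -1.2620e-5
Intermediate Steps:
j = -43 (j = -3 - 40 = -43)
t(G, z) = -164/7 (t(G, z) = -7 + ((-43 - 35) - 37)/7 = -7 + (-78 - 37)/7 = -7 + (⅐)*(-115) = -7 - 115/7 = -164/7)
1/(t(-93, 54 - 88) - 79214) = 1/(-164/7 - 79214) = 1/(-554662/7) = -7/554662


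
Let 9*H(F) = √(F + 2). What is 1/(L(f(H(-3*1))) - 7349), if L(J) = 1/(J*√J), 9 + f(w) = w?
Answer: (-81 + I)^(3/2)/(27 - 7349*(-81 + I)^(3/2)) ≈ -0.00013607 - 6.8558e-10*I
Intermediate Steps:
H(F) = √(2 + F)/9 (H(F) = √(F + 2)/9 = √(2 + F)/9)
f(w) = -9 + w
L(J) = J^(-3/2) (L(J) = 1/(J^(3/2)) = J^(-3/2))
1/(L(f(H(-3*1))) - 7349) = 1/((-9 + √(2 - 3*1)/9)^(-3/2) - 7349) = 1/((-9 + √(2 - 3)/9)^(-3/2) - 7349) = 1/((-9 + √(-1)/9)^(-3/2) - 7349) = 1/((-9 + I/9)^(-3/2) - 7349) = 1/(-7349 + (-9 + I/9)^(-3/2))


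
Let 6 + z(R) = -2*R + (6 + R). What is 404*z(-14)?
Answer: 5656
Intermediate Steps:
z(R) = -R (z(R) = -6 + (-2*R + (6 + R)) = -6 + (6 - R) = -R)
404*z(-14) = 404*(-1*(-14)) = 404*14 = 5656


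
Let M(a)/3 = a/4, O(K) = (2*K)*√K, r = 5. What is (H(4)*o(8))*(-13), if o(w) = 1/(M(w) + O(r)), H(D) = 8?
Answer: 39/29 - 65*√5/29 ≈ -3.6670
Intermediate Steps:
O(K) = 2*K^(3/2)
M(a) = 3*a/4 (M(a) = 3*(a/4) = 3*a/4)
o(w) = 1/(10*√5 + 3*w/4) (o(w) = 1/(3*w/4 + 2*5^(3/2)) = 1/(3*w/4 + 2*(5*√5)) = 1/(3*w/4 + 10*√5) = 1/(10*√5 + 3*w/4))
(H(4)*o(8))*(-13) = (8*(4/(3*8 + 40*√5)))*(-13) = (8*(4/(24 + 40*√5)))*(-13) = (32/(24 + 40*√5))*(-13) = -416/(24 + 40*√5)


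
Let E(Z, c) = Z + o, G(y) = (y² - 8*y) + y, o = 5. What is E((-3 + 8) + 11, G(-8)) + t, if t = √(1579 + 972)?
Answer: 21 + √2551 ≈ 71.507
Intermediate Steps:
G(y) = y² - 7*y
t = √2551 ≈ 50.507
E(Z, c) = 5 + Z (E(Z, c) = Z + 5 = 5 + Z)
E((-3 + 8) + 11, G(-8)) + t = (5 + ((-3 + 8) + 11)) + √2551 = (5 + (5 + 11)) + √2551 = (5 + 16) + √2551 = 21 + √2551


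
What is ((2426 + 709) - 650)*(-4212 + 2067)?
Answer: -5330325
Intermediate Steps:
((2426 + 709) - 650)*(-4212 + 2067) = (3135 - 650)*(-2145) = 2485*(-2145) = -5330325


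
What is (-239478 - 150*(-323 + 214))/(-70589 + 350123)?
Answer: -37188/46589 ≈ -0.79821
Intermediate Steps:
(-239478 - 150*(-323 + 214))/(-70589 + 350123) = (-239478 - 150*(-109))/279534 = (-239478 + 16350)*(1/279534) = -223128*1/279534 = -37188/46589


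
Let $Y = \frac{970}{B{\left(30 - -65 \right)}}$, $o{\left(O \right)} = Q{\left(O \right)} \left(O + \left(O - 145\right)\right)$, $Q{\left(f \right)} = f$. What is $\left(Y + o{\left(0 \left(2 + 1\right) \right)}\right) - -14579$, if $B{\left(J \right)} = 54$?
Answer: $\frac{394118}{27} \approx 14597.0$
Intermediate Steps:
$o{\left(O \right)} = O \left(-145 + 2 O\right)$ ($o{\left(O \right)} = O \left(O + \left(O - 145\right)\right) = O \left(O + \left(-145 + O\right)\right) = O \left(-145 + 2 O\right)$)
$Y = \frac{485}{27}$ ($Y = \frac{970}{54} = 970 \cdot \frac{1}{54} = \frac{485}{27} \approx 17.963$)
$\left(Y + o{\left(0 \left(2 + 1\right) \right)}\right) - -14579 = \left(\frac{485}{27} + 0 \left(2 + 1\right) \left(-145 + 2 \cdot 0 \left(2 + 1\right)\right)\right) - -14579 = \left(\frac{485}{27} + 0 \cdot 3 \left(-145 + 2 \cdot 0 \cdot 3\right)\right) + 14579 = \left(\frac{485}{27} + 0 \left(-145 + 2 \cdot 0\right)\right) + 14579 = \left(\frac{485}{27} + 0 \left(-145 + 0\right)\right) + 14579 = \left(\frac{485}{27} + 0 \left(-145\right)\right) + 14579 = \left(\frac{485}{27} + 0\right) + 14579 = \frac{485}{27} + 14579 = \frac{394118}{27}$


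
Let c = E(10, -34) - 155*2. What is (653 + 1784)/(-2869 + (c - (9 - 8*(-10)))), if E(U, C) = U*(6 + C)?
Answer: -2437/3548 ≈ -0.68687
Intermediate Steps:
c = -590 (c = 10*(6 - 34) - 155*2 = 10*(-28) - 1*310 = -280 - 310 = -590)
(653 + 1784)/(-2869 + (c - (9 - 8*(-10)))) = (653 + 1784)/(-2869 + (-590 - (9 - 8*(-10)))) = 2437/(-2869 + (-590 - (9 + 80))) = 2437/(-2869 + (-590 - 1*89)) = 2437/(-2869 + (-590 - 89)) = 2437/(-2869 - 679) = 2437/(-3548) = 2437*(-1/3548) = -2437/3548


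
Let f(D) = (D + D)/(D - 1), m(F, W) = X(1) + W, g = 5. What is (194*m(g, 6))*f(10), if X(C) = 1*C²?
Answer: 27160/9 ≈ 3017.8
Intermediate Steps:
X(C) = C²
m(F, W) = 1 + W (m(F, W) = 1² + W = 1 + W)
f(D) = 2*D/(-1 + D) (f(D) = (2*D)/(-1 + D) = 2*D/(-1 + D))
(194*m(g, 6))*f(10) = (194*(1 + 6))*(2*10/(-1 + 10)) = (194*7)*(2*10/9) = 1358*(2*10*(⅑)) = 1358*(20/9) = 27160/9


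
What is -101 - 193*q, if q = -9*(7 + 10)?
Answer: 29428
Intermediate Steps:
q = -153 (q = -9*17 = -153)
-101 - 193*q = -101 - 193*(-153) = -101 + 29529 = 29428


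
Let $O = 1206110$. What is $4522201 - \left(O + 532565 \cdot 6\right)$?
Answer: $120701$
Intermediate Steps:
$4522201 - \left(O + 532565 \cdot 6\right) = 4522201 - \left(1206110 + 532565 \cdot 6\right) = 4522201 - \left(1206110 + 3195390\right) = 4522201 - 4401500 = 120701$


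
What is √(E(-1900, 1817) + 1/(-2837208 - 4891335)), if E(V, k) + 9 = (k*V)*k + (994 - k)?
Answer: 7*I*√849611102235448233571/2576181 ≈ 79201.0*I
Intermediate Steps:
E(V, k) = 985 - k + V*k² (E(V, k) = -9 + ((k*V)*k + (994 - k)) = -9 + ((V*k)*k + (994 - k)) = -9 + (V*k² + (994 - k)) = -9 + (994 - k + V*k²) = 985 - k + V*k²)
√(E(-1900, 1817) + 1/(-2837208 - 4891335)) = √((985 - 1*1817 - 1900*1817²) + 1/(-2837208 - 4891335)) = √((985 - 1817 - 1900*3301489) + 1/(-7728543)) = √((985 - 1817 - 6272829100) - 1/7728543) = √(-6272829932 - 1/7728543) = √(-48479835861149077/7728543) = 7*I*√849611102235448233571/2576181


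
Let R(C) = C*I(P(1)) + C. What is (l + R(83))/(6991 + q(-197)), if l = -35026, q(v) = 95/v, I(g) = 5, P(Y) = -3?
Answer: -1700504/344283 ≈ -4.9393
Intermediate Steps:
R(C) = 6*C (R(C) = C*5 + C = 5*C + C = 6*C)
(l + R(83))/(6991 + q(-197)) = (-35026 + 6*83)/(6991 + 95/(-197)) = (-35026 + 498)/(6991 + 95*(-1/197)) = -34528/(6991 - 95/197) = -34528/1377132/197 = -34528*197/1377132 = -1700504/344283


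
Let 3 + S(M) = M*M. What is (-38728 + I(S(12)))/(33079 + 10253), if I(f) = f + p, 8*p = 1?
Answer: -308695/346656 ≈ -0.89049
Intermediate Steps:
S(M) = -3 + M² (S(M) = -3 + M*M = -3 + M²)
p = ⅛ (p = (⅛)*1 = ⅛ ≈ 0.12500)
I(f) = ⅛ + f (I(f) = f + ⅛ = ⅛ + f)
(-38728 + I(S(12)))/(33079 + 10253) = (-38728 + (⅛ + (-3 + 12²)))/(33079 + 10253) = (-38728 + (⅛ + (-3 + 144)))/43332 = (-38728 + (⅛ + 141))*(1/43332) = (-38728 + 1129/8)*(1/43332) = -308695/8*1/43332 = -308695/346656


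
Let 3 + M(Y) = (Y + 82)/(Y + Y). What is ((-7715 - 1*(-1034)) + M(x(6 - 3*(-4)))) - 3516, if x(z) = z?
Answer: -91775/9 ≈ -10197.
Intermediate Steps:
M(Y) = -3 + (82 + Y)/(2*Y) (M(Y) = -3 + (Y + 82)/(Y + Y) = -3 + (82 + Y)/((2*Y)) = -3 + (82 + Y)*(1/(2*Y)) = -3 + (82 + Y)/(2*Y))
((-7715 - 1*(-1034)) + M(x(6 - 3*(-4)))) - 3516 = ((-7715 - 1*(-1034)) + (-5/2 + 41/(6 - 3*(-4)))) - 3516 = ((-7715 + 1034) + (-5/2 + 41/(6 + 12))) - 3516 = (-6681 + (-5/2 + 41/18)) - 3516 = (-6681 - 2/9) - 3516 = -60131/9 - 3516 = -91775/9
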